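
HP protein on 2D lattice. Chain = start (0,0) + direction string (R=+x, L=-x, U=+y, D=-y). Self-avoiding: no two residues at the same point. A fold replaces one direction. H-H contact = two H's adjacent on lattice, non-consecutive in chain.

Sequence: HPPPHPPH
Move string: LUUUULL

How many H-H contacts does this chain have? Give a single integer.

Positions: [(0, 0), (-1, 0), (-1, 1), (-1, 2), (-1, 3), (-1, 4), (-2, 4), (-3, 4)]
No H-H contacts found.

Answer: 0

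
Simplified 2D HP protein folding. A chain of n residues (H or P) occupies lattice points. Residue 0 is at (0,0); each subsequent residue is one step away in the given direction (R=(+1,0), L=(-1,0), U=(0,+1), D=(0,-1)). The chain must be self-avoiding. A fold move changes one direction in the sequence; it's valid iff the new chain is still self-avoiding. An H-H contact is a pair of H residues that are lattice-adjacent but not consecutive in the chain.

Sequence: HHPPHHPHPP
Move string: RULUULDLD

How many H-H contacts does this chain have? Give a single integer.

Positions: [(0, 0), (1, 0), (1, 1), (0, 1), (0, 2), (0, 3), (-1, 3), (-1, 2), (-2, 2), (-2, 1)]
H-H contact: residue 4 @(0,2) - residue 7 @(-1, 2)

Answer: 1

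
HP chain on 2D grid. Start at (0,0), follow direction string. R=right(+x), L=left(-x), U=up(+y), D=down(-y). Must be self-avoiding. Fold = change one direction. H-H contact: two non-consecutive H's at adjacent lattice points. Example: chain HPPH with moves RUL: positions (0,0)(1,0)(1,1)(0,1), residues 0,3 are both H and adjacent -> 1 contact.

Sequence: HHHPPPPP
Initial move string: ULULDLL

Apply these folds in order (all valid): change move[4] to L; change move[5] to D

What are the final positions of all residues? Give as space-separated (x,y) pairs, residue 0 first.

Answer: (0,0) (0,1) (-1,1) (-1,2) (-2,2) (-3,2) (-3,1) (-4,1)

Derivation:
Initial moves: ULULDLL
Fold: move[4]->L => ULULLLL (positions: [(0, 0), (0, 1), (-1, 1), (-1, 2), (-2, 2), (-3, 2), (-4, 2), (-5, 2)])
Fold: move[5]->D => ULULLDL (positions: [(0, 0), (0, 1), (-1, 1), (-1, 2), (-2, 2), (-3, 2), (-3, 1), (-4, 1)])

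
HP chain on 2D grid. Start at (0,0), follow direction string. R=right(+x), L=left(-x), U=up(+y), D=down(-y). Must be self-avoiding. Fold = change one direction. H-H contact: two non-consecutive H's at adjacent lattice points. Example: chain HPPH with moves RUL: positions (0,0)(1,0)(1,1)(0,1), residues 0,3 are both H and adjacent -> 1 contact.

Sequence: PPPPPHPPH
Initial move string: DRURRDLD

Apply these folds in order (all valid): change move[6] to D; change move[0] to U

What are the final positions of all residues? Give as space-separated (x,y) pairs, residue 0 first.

Answer: (0,0) (0,1) (1,1) (1,2) (2,2) (3,2) (3,1) (3,0) (3,-1)

Derivation:
Initial moves: DRURRDLD
Fold: move[6]->D => DRURRDDD (positions: [(0, 0), (0, -1), (1, -1), (1, 0), (2, 0), (3, 0), (3, -1), (3, -2), (3, -3)])
Fold: move[0]->U => URURRDDD (positions: [(0, 0), (0, 1), (1, 1), (1, 2), (2, 2), (3, 2), (3, 1), (3, 0), (3, -1)])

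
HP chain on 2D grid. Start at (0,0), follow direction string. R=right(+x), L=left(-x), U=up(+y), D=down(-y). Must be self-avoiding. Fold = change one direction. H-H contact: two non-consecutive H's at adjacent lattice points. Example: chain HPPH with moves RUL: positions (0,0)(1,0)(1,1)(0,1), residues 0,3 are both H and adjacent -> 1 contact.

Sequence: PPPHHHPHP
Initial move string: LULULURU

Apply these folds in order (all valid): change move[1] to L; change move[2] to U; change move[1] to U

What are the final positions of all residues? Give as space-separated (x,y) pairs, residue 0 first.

Answer: (0,0) (-1,0) (-1,1) (-1,2) (-1,3) (-2,3) (-2,4) (-1,4) (-1,5)

Derivation:
Initial moves: LULULURU
Fold: move[1]->L => LLLULURU (positions: [(0, 0), (-1, 0), (-2, 0), (-3, 0), (-3, 1), (-4, 1), (-4, 2), (-3, 2), (-3, 3)])
Fold: move[2]->U => LLUULURU (positions: [(0, 0), (-1, 0), (-2, 0), (-2, 1), (-2, 2), (-3, 2), (-3, 3), (-2, 3), (-2, 4)])
Fold: move[1]->U => LUUULURU (positions: [(0, 0), (-1, 0), (-1, 1), (-1, 2), (-1, 3), (-2, 3), (-2, 4), (-1, 4), (-1, 5)])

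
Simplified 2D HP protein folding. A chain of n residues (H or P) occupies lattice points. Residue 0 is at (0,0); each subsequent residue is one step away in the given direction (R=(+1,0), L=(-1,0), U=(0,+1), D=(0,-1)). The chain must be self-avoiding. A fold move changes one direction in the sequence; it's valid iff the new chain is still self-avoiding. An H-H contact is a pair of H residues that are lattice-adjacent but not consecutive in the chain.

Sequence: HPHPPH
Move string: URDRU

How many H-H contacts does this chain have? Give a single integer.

Positions: [(0, 0), (0, 1), (1, 1), (1, 0), (2, 0), (2, 1)]
H-H contact: residue 2 @(1,1) - residue 5 @(2, 1)

Answer: 1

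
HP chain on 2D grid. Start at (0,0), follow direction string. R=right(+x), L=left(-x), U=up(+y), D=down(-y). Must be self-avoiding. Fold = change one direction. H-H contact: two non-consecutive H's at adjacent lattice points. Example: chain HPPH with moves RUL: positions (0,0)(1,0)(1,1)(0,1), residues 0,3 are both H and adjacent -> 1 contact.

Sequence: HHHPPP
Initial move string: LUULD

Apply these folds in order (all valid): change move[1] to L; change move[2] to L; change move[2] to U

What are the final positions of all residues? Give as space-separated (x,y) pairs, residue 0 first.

Answer: (0,0) (-1,0) (-2,0) (-2,1) (-3,1) (-3,0)

Derivation:
Initial moves: LUULD
Fold: move[1]->L => LLULD (positions: [(0, 0), (-1, 0), (-2, 0), (-2, 1), (-3, 1), (-3, 0)])
Fold: move[2]->L => LLLLD (positions: [(0, 0), (-1, 0), (-2, 0), (-3, 0), (-4, 0), (-4, -1)])
Fold: move[2]->U => LLULD (positions: [(0, 0), (-1, 0), (-2, 0), (-2, 1), (-3, 1), (-3, 0)])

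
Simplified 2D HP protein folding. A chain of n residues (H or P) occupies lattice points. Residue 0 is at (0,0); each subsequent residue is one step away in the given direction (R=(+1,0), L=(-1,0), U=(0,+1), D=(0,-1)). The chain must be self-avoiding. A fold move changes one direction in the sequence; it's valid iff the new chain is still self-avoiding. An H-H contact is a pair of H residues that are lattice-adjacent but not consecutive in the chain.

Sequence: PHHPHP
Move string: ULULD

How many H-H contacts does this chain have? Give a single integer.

Positions: [(0, 0), (0, 1), (-1, 1), (-1, 2), (-2, 2), (-2, 1)]
No H-H contacts found.

Answer: 0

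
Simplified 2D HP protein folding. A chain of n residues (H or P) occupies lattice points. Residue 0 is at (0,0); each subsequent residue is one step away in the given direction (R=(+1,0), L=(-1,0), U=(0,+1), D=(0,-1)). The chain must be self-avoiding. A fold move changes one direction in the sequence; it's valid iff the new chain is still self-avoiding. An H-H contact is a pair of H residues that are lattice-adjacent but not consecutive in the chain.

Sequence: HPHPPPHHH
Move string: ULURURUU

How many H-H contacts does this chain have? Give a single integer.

Positions: [(0, 0), (0, 1), (-1, 1), (-1, 2), (0, 2), (0, 3), (1, 3), (1, 4), (1, 5)]
No H-H contacts found.

Answer: 0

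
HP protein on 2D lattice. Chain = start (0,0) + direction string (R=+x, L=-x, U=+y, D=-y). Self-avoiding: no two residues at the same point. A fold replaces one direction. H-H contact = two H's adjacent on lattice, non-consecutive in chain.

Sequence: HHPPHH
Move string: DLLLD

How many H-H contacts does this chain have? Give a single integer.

Answer: 0

Derivation:
Positions: [(0, 0), (0, -1), (-1, -1), (-2, -1), (-3, -1), (-3, -2)]
No H-H contacts found.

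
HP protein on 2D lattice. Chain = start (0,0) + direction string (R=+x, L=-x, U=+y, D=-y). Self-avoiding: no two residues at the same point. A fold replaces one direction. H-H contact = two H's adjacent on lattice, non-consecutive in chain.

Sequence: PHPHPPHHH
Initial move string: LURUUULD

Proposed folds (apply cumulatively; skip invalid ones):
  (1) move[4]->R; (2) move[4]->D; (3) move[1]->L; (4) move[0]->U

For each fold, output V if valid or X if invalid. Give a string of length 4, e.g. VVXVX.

Answer: XXXV

Derivation:
Initial: LURUUULD -> [(0, 0), (-1, 0), (-1, 1), (0, 1), (0, 2), (0, 3), (0, 4), (-1, 4), (-1, 3)]
Fold 1: move[4]->R => LURURULD INVALID (collision), skipped
Fold 2: move[4]->D => LURUDULD INVALID (collision), skipped
Fold 3: move[1]->L => LLRUUULD INVALID (collision), skipped
Fold 4: move[0]->U => UURUUULD VALID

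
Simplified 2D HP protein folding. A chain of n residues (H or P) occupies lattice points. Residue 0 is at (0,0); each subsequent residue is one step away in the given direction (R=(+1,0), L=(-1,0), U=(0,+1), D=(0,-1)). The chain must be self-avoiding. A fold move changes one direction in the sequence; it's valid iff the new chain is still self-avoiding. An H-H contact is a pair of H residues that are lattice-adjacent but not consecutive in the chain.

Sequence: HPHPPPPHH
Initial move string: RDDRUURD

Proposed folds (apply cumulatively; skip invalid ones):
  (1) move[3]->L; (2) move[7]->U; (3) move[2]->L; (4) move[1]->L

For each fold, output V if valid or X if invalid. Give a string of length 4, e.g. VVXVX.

Initial: RDDRUURD -> [(0, 0), (1, 0), (1, -1), (1, -2), (2, -2), (2, -1), (2, 0), (3, 0), (3, -1)]
Fold 1: move[3]->L => RDDLUURD INVALID (collision), skipped
Fold 2: move[7]->U => RDDRUURU VALID
Fold 3: move[2]->L => RDLRUURU INVALID (collision), skipped
Fold 4: move[1]->L => RLDRUURU INVALID (collision), skipped

Answer: XVXX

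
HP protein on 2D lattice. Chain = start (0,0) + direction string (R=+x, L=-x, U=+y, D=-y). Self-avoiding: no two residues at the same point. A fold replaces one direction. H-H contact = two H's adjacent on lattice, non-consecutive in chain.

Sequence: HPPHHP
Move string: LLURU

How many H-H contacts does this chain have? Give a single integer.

Answer: 0

Derivation:
Positions: [(0, 0), (-1, 0), (-2, 0), (-2, 1), (-1, 1), (-1, 2)]
No H-H contacts found.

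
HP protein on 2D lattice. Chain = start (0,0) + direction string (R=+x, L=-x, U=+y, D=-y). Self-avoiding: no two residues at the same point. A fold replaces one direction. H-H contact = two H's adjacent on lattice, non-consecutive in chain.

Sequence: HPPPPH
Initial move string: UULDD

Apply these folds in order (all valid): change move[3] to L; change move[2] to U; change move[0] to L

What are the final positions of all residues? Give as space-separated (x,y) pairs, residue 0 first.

Initial moves: UULDD
Fold: move[3]->L => UULLD (positions: [(0, 0), (0, 1), (0, 2), (-1, 2), (-2, 2), (-2, 1)])
Fold: move[2]->U => UUULD (positions: [(0, 0), (0, 1), (0, 2), (0, 3), (-1, 3), (-1, 2)])
Fold: move[0]->L => LUULD (positions: [(0, 0), (-1, 0), (-1, 1), (-1, 2), (-2, 2), (-2, 1)])

Answer: (0,0) (-1,0) (-1,1) (-1,2) (-2,2) (-2,1)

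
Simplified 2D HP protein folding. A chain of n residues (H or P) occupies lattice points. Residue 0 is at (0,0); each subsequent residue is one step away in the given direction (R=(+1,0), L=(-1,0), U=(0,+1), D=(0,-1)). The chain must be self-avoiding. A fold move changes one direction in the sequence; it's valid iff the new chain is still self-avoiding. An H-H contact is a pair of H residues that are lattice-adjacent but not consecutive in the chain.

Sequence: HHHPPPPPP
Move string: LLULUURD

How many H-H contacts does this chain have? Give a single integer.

Positions: [(0, 0), (-1, 0), (-2, 0), (-2, 1), (-3, 1), (-3, 2), (-3, 3), (-2, 3), (-2, 2)]
No H-H contacts found.

Answer: 0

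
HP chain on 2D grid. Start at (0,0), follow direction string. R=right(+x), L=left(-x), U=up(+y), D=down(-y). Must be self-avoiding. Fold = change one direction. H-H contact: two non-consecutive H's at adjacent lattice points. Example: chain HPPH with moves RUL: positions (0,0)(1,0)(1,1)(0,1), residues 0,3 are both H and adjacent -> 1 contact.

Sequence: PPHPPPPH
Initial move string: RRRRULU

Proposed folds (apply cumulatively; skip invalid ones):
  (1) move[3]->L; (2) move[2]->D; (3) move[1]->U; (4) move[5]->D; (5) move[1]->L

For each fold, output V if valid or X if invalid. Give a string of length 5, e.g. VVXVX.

Answer: XXVXX

Derivation:
Initial: RRRRULU -> [(0, 0), (1, 0), (2, 0), (3, 0), (4, 0), (4, 1), (3, 1), (3, 2)]
Fold 1: move[3]->L => RRRLULU INVALID (collision), skipped
Fold 2: move[2]->D => RRDRULU INVALID (collision), skipped
Fold 3: move[1]->U => RURRULU VALID
Fold 4: move[5]->D => RURRUDU INVALID (collision), skipped
Fold 5: move[1]->L => RLRRULU INVALID (collision), skipped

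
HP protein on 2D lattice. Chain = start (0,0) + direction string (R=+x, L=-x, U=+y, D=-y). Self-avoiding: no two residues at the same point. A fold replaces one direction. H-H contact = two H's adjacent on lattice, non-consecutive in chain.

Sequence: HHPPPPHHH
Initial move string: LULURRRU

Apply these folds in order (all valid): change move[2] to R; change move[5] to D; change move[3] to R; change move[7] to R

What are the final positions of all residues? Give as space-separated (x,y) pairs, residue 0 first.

Initial moves: LULURRRU
Fold: move[2]->R => LURURRRU (positions: [(0, 0), (-1, 0), (-1, 1), (0, 1), (0, 2), (1, 2), (2, 2), (3, 2), (3, 3)])
Fold: move[5]->D => LURURDRU (positions: [(0, 0), (-1, 0), (-1, 1), (0, 1), (0, 2), (1, 2), (1, 1), (2, 1), (2, 2)])
Fold: move[3]->R => LURRRDRU (positions: [(0, 0), (-1, 0), (-1, 1), (0, 1), (1, 1), (2, 1), (2, 0), (3, 0), (3, 1)])
Fold: move[7]->R => LURRRDRR (positions: [(0, 0), (-1, 0), (-1, 1), (0, 1), (1, 1), (2, 1), (2, 0), (3, 0), (4, 0)])

Answer: (0,0) (-1,0) (-1,1) (0,1) (1,1) (2,1) (2,0) (3,0) (4,0)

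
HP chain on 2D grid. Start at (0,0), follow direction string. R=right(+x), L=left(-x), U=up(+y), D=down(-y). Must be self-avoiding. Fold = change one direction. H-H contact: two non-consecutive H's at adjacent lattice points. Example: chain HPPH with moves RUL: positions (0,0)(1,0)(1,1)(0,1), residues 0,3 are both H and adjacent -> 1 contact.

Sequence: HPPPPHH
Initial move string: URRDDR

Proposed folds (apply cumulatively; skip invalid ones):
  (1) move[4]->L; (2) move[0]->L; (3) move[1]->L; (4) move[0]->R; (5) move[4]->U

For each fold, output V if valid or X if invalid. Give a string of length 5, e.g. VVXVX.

Answer: XXXVX

Derivation:
Initial: URRDDR -> [(0, 0), (0, 1), (1, 1), (2, 1), (2, 0), (2, -1), (3, -1)]
Fold 1: move[4]->L => URRDLR INVALID (collision), skipped
Fold 2: move[0]->L => LRRDDR INVALID (collision), skipped
Fold 3: move[1]->L => ULRDDR INVALID (collision), skipped
Fold 4: move[0]->R => RRRDDR VALID
Fold 5: move[4]->U => RRRDUR INVALID (collision), skipped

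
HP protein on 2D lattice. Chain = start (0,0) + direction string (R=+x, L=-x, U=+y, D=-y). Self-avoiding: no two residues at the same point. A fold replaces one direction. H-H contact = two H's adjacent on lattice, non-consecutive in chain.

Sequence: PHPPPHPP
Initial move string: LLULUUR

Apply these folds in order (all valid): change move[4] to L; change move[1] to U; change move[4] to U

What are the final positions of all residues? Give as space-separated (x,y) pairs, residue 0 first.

Initial moves: LLULUUR
Fold: move[4]->L => LLULLUR (positions: [(0, 0), (-1, 0), (-2, 0), (-2, 1), (-3, 1), (-4, 1), (-4, 2), (-3, 2)])
Fold: move[1]->U => LUULLUR (positions: [(0, 0), (-1, 0), (-1, 1), (-1, 2), (-2, 2), (-3, 2), (-3, 3), (-2, 3)])
Fold: move[4]->U => LUULUUR (positions: [(0, 0), (-1, 0), (-1, 1), (-1, 2), (-2, 2), (-2, 3), (-2, 4), (-1, 4)])

Answer: (0,0) (-1,0) (-1,1) (-1,2) (-2,2) (-2,3) (-2,4) (-1,4)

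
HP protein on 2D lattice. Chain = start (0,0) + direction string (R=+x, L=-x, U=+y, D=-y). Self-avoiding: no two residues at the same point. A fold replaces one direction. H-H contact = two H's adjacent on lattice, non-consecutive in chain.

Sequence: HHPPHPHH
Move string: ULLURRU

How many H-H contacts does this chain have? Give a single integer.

Answer: 1

Derivation:
Positions: [(0, 0), (0, 1), (-1, 1), (-2, 1), (-2, 2), (-1, 2), (0, 2), (0, 3)]
H-H contact: residue 1 @(0,1) - residue 6 @(0, 2)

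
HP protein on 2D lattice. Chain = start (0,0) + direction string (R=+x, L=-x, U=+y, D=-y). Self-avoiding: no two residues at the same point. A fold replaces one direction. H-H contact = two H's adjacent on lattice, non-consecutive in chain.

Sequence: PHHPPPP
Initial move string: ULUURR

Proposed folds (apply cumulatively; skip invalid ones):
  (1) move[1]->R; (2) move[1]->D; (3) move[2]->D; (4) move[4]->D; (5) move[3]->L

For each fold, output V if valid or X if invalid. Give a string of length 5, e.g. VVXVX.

Answer: VXXXX

Derivation:
Initial: ULUURR -> [(0, 0), (0, 1), (-1, 1), (-1, 2), (-1, 3), (0, 3), (1, 3)]
Fold 1: move[1]->R => URUURR VALID
Fold 2: move[1]->D => UDUURR INVALID (collision), skipped
Fold 3: move[2]->D => URDURR INVALID (collision), skipped
Fold 4: move[4]->D => URUUDR INVALID (collision), skipped
Fold 5: move[3]->L => URULRR INVALID (collision), skipped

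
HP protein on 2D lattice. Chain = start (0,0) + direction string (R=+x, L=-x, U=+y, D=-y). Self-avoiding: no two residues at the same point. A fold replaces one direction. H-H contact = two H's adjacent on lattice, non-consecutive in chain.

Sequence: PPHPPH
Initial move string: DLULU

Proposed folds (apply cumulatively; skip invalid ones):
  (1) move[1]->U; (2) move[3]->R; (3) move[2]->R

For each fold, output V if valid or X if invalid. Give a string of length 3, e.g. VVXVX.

Initial: DLULU -> [(0, 0), (0, -1), (-1, -1), (-1, 0), (-2, 0), (-2, 1)]
Fold 1: move[1]->U => DUULU INVALID (collision), skipped
Fold 2: move[3]->R => DLURU INVALID (collision), skipped
Fold 3: move[2]->R => DLRLU INVALID (collision), skipped

Answer: XXX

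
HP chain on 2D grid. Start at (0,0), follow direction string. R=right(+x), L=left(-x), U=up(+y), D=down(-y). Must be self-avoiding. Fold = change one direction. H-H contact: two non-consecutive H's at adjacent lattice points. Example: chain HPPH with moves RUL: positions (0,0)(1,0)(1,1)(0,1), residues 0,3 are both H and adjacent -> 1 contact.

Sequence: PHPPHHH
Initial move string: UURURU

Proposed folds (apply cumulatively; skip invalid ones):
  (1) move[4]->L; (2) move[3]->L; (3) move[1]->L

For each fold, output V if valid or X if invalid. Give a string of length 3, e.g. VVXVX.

Initial: UURURU -> [(0, 0), (0, 1), (0, 2), (1, 2), (1, 3), (2, 3), (2, 4)]
Fold 1: move[4]->L => UURULU VALID
Fold 2: move[3]->L => UURLLU INVALID (collision), skipped
Fold 3: move[1]->L => ULRULU INVALID (collision), skipped

Answer: VXX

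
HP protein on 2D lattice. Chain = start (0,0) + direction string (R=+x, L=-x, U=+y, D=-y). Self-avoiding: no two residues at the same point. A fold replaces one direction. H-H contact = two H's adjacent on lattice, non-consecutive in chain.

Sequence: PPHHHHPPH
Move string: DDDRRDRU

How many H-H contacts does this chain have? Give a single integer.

Answer: 1

Derivation:
Positions: [(0, 0), (0, -1), (0, -2), (0, -3), (1, -3), (2, -3), (2, -4), (3, -4), (3, -3)]
H-H contact: residue 5 @(2,-3) - residue 8 @(3, -3)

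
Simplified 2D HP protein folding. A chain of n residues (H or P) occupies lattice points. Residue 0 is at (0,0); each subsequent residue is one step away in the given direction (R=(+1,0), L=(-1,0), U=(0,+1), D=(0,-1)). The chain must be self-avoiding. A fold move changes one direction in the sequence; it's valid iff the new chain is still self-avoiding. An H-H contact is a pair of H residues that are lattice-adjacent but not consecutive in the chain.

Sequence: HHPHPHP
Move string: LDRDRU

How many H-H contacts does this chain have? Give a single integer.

Positions: [(0, 0), (-1, 0), (-1, -1), (0, -1), (0, -2), (1, -2), (1, -1)]
H-H contact: residue 0 @(0,0) - residue 3 @(0, -1)

Answer: 1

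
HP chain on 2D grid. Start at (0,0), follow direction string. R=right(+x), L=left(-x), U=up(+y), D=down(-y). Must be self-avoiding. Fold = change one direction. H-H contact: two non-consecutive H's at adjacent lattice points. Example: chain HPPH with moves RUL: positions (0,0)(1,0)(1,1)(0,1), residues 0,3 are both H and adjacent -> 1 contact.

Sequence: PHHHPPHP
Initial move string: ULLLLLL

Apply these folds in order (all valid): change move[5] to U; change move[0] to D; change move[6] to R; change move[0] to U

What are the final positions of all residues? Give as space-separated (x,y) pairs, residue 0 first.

Answer: (0,0) (0,1) (-1,1) (-2,1) (-3,1) (-4,1) (-4,2) (-3,2)

Derivation:
Initial moves: ULLLLLL
Fold: move[5]->U => ULLLLUL (positions: [(0, 0), (0, 1), (-1, 1), (-2, 1), (-3, 1), (-4, 1), (-4, 2), (-5, 2)])
Fold: move[0]->D => DLLLLUL (positions: [(0, 0), (0, -1), (-1, -1), (-2, -1), (-3, -1), (-4, -1), (-4, 0), (-5, 0)])
Fold: move[6]->R => DLLLLUR (positions: [(0, 0), (0, -1), (-1, -1), (-2, -1), (-3, -1), (-4, -1), (-4, 0), (-3, 0)])
Fold: move[0]->U => ULLLLUR (positions: [(0, 0), (0, 1), (-1, 1), (-2, 1), (-3, 1), (-4, 1), (-4, 2), (-3, 2)])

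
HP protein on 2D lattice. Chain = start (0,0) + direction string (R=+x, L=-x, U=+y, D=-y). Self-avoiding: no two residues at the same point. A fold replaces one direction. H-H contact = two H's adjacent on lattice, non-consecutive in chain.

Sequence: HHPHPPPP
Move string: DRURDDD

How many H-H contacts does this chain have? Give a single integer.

Positions: [(0, 0), (0, -1), (1, -1), (1, 0), (2, 0), (2, -1), (2, -2), (2, -3)]
H-H contact: residue 0 @(0,0) - residue 3 @(1, 0)

Answer: 1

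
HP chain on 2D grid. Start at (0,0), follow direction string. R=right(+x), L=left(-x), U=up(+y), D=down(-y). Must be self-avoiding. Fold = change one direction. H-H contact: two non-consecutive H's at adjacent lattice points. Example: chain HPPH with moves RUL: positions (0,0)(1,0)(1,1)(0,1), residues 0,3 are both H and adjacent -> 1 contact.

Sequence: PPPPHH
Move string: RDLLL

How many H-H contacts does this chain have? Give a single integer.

Answer: 0

Derivation:
Positions: [(0, 0), (1, 0), (1, -1), (0, -1), (-1, -1), (-2, -1)]
No H-H contacts found.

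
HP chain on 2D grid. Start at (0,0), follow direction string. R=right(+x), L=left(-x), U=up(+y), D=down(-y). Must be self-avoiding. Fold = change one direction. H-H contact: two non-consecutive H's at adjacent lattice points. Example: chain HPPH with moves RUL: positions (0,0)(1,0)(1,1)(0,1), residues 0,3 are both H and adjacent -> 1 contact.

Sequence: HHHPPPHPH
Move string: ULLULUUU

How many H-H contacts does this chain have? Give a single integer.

Answer: 0

Derivation:
Positions: [(0, 0), (0, 1), (-1, 1), (-2, 1), (-2, 2), (-3, 2), (-3, 3), (-3, 4), (-3, 5)]
No H-H contacts found.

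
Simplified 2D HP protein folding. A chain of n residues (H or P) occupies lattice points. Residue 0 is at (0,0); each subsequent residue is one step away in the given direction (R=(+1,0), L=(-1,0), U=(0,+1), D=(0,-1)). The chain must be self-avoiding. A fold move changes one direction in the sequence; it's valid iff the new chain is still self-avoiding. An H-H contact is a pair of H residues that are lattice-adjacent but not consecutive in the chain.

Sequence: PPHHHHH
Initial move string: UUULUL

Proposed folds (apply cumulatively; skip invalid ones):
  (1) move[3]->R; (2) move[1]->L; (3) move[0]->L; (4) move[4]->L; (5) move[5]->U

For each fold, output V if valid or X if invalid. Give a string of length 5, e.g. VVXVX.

Answer: VVVXV

Derivation:
Initial: UUULUL -> [(0, 0), (0, 1), (0, 2), (0, 3), (-1, 3), (-1, 4), (-2, 4)]
Fold 1: move[3]->R => UUURUL VALID
Fold 2: move[1]->L => ULURUL VALID
Fold 3: move[0]->L => LLURUL VALID
Fold 4: move[4]->L => LLURLL INVALID (collision), skipped
Fold 5: move[5]->U => LLURUU VALID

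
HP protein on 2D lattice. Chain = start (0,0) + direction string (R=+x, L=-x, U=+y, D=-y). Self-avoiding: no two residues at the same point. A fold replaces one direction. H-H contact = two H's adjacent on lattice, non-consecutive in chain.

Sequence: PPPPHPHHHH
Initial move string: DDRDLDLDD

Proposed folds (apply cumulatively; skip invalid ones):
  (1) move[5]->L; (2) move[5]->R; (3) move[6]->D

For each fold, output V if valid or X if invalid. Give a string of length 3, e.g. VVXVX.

Answer: VXV

Derivation:
Initial: DDRDLDLDD -> [(0, 0), (0, -1), (0, -2), (1, -2), (1, -3), (0, -3), (0, -4), (-1, -4), (-1, -5), (-1, -6)]
Fold 1: move[5]->L => DDRDLLLDD VALID
Fold 2: move[5]->R => DDRDLRLDD INVALID (collision), skipped
Fold 3: move[6]->D => DDRDLLDDD VALID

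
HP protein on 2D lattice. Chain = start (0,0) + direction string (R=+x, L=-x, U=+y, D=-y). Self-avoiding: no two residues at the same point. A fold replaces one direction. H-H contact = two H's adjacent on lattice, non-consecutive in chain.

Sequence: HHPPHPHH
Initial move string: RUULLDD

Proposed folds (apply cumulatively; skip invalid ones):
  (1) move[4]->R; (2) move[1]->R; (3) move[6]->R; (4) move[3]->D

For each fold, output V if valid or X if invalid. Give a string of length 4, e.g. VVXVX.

Answer: XXVX

Derivation:
Initial: RUULLDD -> [(0, 0), (1, 0), (1, 1), (1, 2), (0, 2), (-1, 2), (-1, 1), (-1, 0)]
Fold 1: move[4]->R => RUULRDD INVALID (collision), skipped
Fold 2: move[1]->R => RRULLDD INVALID (collision), skipped
Fold 3: move[6]->R => RUULLDR VALID
Fold 4: move[3]->D => RUUDLDR INVALID (collision), skipped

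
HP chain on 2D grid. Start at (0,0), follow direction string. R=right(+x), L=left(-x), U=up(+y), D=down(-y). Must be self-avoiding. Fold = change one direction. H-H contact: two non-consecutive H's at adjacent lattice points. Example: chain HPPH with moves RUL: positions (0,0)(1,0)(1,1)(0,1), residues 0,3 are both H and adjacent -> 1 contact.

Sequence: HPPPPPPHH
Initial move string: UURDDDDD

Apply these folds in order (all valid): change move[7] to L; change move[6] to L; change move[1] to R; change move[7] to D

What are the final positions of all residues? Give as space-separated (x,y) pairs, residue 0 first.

Initial moves: UURDDDDD
Fold: move[7]->L => UURDDDDL (positions: [(0, 0), (0, 1), (0, 2), (1, 2), (1, 1), (1, 0), (1, -1), (1, -2), (0, -2)])
Fold: move[6]->L => UURDDDLL (positions: [(0, 0), (0, 1), (0, 2), (1, 2), (1, 1), (1, 0), (1, -1), (0, -1), (-1, -1)])
Fold: move[1]->R => URRDDDLL (positions: [(0, 0), (0, 1), (1, 1), (2, 1), (2, 0), (2, -1), (2, -2), (1, -2), (0, -2)])
Fold: move[7]->D => URRDDDLD (positions: [(0, 0), (0, 1), (1, 1), (2, 1), (2, 0), (2, -1), (2, -2), (1, -2), (1, -3)])

Answer: (0,0) (0,1) (1,1) (2,1) (2,0) (2,-1) (2,-2) (1,-2) (1,-3)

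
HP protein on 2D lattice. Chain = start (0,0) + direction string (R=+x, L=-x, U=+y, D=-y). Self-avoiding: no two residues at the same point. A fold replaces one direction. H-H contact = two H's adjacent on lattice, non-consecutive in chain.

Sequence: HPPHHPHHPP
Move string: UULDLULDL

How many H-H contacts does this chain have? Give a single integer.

Positions: [(0, 0), (0, 1), (0, 2), (-1, 2), (-1, 1), (-2, 1), (-2, 2), (-3, 2), (-3, 1), (-4, 1)]
H-H contact: residue 3 @(-1,2) - residue 6 @(-2, 2)

Answer: 1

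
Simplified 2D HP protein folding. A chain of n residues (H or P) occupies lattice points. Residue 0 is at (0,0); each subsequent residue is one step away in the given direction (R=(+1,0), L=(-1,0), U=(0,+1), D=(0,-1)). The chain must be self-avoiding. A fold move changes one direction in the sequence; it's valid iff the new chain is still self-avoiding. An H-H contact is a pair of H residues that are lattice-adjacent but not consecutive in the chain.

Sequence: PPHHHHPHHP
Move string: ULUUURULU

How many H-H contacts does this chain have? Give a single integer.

Positions: [(0, 0), (0, 1), (-1, 1), (-1, 2), (-1, 3), (-1, 4), (0, 4), (0, 5), (-1, 5), (-1, 6)]
H-H contact: residue 5 @(-1,4) - residue 8 @(-1, 5)

Answer: 1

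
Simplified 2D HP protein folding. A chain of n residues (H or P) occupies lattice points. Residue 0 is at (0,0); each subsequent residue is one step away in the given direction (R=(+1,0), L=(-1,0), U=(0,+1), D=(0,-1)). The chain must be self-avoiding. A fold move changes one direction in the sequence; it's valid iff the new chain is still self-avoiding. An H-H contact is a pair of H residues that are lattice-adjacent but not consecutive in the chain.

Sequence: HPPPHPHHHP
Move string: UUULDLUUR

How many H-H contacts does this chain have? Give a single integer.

Answer: 1

Derivation:
Positions: [(0, 0), (0, 1), (0, 2), (0, 3), (-1, 3), (-1, 2), (-2, 2), (-2, 3), (-2, 4), (-1, 4)]
H-H contact: residue 4 @(-1,3) - residue 7 @(-2, 3)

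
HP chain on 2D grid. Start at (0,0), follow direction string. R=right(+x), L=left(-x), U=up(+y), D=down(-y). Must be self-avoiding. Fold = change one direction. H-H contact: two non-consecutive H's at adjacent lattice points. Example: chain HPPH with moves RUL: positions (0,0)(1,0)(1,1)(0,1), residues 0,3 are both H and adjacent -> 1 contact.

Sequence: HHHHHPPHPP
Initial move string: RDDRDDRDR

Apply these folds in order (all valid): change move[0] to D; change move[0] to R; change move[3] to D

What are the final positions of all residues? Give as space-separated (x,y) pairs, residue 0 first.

Answer: (0,0) (1,0) (1,-1) (1,-2) (1,-3) (1,-4) (1,-5) (2,-5) (2,-6) (3,-6)

Derivation:
Initial moves: RDDRDDRDR
Fold: move[0]->D => DDDRDDRDR (positions: [(0, 0), (0, -1), (0, -2), (0, -3), (1, -3), (1, -4), (1, -5), (2, -5), (2, -6), (3, -6)])
Fold: move[0]->R => RDDRDDRDR (positions: [(0, 0), (1, 0), (1, -1), (1, -2), (2, -2), (2, -3), (2, -4), (3, -4), (3, -5), (4, -5)])
Fold: move[3]->D => RDDDDDRDR (positions: [(0, 0), (1, 0), (1, -1), (1, -2), (1, -3), (1, -4), (1, -5), (2, -5), (2, -6), (3, -6)])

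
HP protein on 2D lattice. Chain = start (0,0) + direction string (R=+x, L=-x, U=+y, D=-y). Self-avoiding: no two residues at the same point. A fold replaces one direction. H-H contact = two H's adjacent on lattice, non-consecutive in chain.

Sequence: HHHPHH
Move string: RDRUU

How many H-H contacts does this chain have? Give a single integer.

Positions: [(0, 0), (1, 0), (1, -1), (2, -1), (2, 0), (2, 1)]
H-H contact: residue 1 @(1,0) - residue 4 @(2, 0)

Answer: 1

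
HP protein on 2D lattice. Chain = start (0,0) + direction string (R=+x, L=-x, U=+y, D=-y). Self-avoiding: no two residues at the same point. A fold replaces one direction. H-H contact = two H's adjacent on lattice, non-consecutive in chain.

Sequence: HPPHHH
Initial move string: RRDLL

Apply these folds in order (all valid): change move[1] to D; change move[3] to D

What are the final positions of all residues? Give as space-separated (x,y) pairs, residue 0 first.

Answer: (0,0) (1,0) (1,-1) (1,-2) (1,-3) (0,-3)

Derivation:
Initial moves: RRDLL
Fold: move[1]->D => RDDLL (positions: [(0, 0), (1, 0), (1, -1), (1, -2), (0, -2), (-1, -2)])
Fold: move[3]->D => RDDDL (positions: [(0, 0), (1, 0), (1, -1), (1, -2), (1, -3), (0, -3)])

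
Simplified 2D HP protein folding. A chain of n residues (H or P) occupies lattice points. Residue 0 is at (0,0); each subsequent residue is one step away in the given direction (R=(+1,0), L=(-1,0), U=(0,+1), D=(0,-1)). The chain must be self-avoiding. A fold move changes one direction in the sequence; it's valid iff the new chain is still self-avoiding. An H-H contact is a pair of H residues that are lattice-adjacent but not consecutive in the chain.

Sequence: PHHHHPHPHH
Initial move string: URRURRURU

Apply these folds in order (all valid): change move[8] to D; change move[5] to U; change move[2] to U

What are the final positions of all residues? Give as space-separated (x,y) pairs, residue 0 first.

Answer: (0,0) (0,1) (1,1) (1,2) (1,3) (2,3) (2,4) (2,5) (3,5) (3,4)

Derivation:
Initial moves: URRURRURU
Fold: move[8]->D => URRURRURD (positions: [(0, 0), (0, 1), (1, 1), (2, 1), (2, 2), (3, 2), (4, 2), (4, 3), (5, 3), (5, 2)])
Fold: move[5]->U => URRURUURD (positions: [(0, 0), (0, 1), (1, 1), (2, 1), (2, 2), (3, 2), (3, 3), (3, 4), (4, 4), (4, 3)])
Fold: move[2]->U => URUURUURD (positions: [(0, 0), (0, 1), (1, 1), (1, 2), (1, 3), (2, 3), (2, 4), (2, 5), (3, 5), (3, 4)])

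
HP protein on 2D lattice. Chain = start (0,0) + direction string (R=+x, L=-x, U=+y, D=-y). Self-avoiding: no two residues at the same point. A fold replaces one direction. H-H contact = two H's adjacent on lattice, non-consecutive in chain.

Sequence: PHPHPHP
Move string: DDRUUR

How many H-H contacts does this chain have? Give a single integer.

Answer: 0

Derivation:
Positions: [(0, 0), (0, -1), (0, -2), (1, -2), (1, -1), (1, 0), (2, 0)]
No H-H contacts found.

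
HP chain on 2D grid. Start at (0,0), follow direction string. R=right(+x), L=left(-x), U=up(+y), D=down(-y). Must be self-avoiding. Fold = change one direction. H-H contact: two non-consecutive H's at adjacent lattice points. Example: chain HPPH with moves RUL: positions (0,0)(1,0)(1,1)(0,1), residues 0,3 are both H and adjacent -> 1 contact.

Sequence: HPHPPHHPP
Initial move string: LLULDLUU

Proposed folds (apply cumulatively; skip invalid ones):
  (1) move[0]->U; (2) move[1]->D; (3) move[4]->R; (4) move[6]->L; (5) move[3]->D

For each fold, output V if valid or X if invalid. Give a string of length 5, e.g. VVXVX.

Initial: LLULDLUU -> [(0, 0), (-1, 0), (-2, 0), (-2, 1), (-3, 1), (-3, 0), (-4, 0), (-4, 1), (-4, 2)]
Fold 1: move[0]->U => ULULDLUU VALID
Fold 2: move[1]->D => UDULDLUU INVALID (collision), skipped
Fold 3: move[4]->R => ULULRLUU INVALID (collision), skipped
Fold 4: move[6]->L => ULULDLLU VALID
Fold 5: move[3]->D => ULUDDLLU INVALID (collision), skipped

Answer: VXXVX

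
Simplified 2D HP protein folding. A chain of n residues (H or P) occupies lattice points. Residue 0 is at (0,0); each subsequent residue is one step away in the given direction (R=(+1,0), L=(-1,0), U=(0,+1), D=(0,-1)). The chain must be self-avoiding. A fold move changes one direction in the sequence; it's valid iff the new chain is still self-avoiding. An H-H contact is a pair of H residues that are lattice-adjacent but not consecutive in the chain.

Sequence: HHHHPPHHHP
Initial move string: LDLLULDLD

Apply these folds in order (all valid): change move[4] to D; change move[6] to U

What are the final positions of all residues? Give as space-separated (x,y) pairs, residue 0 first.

Answer: (0,0) (-1,0) (-1,-1) (-2,-1) (-3,-1) (-3,-2) (-4,-2) (-4,-1) (-5,-1) (-5,-2)

Derivation:
Initial moves: LDLLULDLD
Fold: move[4]->D => LDLLDLDLD (positions: [(0, 0), (-1, 0), (-1, -1), (-2, -1), (-3, -1), (-3, -2), (-4, -2), (-4, -3), (-5, -3), (-5, -4)])
Fold: move[6]->U => LDLLDLULD (positions: [(0, 0), (-1, 0), (-1, -1), (-2, -1), (-3, -1), (-3, -2), (-4, -2), (-4, -1), (-5, -1), (-5, -2)])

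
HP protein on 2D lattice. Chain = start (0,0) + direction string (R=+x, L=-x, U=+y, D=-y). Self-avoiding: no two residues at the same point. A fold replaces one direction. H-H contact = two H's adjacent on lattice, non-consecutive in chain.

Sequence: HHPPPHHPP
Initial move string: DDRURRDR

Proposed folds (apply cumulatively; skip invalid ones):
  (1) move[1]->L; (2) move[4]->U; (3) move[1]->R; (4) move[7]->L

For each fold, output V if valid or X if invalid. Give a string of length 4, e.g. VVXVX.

Initial: DDRURRDR -> [(0, 0), (0, -1), (0, -2), (1, -2), (1, -1), (2, -1), (3, -1), (3, -2), (4, -2)]
Fold 1: move[1]->L => DLRURRDR INVALID (collision), skipped
Fold 2: move[4]->U => DDRUURDR VALID
Fold 3: move[1]->R => DRRUURDR VALID
Fold 4: move[7]->L => DRRUURDL INVALID (collision), skipped

Answer: XVVX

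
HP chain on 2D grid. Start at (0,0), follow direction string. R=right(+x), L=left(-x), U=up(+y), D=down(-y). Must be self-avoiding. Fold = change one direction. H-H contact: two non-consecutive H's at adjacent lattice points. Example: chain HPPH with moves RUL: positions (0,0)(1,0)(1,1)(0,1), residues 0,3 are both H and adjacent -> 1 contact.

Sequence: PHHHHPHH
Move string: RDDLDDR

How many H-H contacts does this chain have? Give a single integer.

Positions: [(0, 0), (1, 0), (1, -1), (1, -2), (0, -2), (0, -3), (0, -4), (1, -4)]
No H-H contacts found.

Answer: 0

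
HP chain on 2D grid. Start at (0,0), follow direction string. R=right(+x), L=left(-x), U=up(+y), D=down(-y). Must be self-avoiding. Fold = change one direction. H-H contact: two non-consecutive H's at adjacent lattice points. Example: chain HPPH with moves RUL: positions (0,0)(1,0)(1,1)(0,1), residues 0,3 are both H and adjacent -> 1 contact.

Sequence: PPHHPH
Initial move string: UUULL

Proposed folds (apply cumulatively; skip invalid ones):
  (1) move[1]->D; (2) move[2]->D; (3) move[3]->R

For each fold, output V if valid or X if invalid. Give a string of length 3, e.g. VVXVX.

Answer: XXX

Derivation:
Initial: UUULL -> [(0, 0), (0, 1), (0, 2), (0, 3), (-1, 3), (-2, 3)]
Fold 1: move[1]->D => UDULL INVALID (collision), skipped
Fold 2: move[2]->D => UUDLL INVALID (collision), skipped
Fold 3: move[3]->R => UUURL INVALID (collision), skipped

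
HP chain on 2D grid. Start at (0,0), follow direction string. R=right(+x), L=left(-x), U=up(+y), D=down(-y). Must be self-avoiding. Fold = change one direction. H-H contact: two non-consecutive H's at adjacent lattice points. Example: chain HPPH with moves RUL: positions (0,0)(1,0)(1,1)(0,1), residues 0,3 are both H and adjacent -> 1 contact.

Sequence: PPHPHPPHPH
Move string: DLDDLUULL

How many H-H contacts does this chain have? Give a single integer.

Answer: 1

Derivation:
Positions: [(0, 0), (0, -1), (-1, -1), (-1, -2), (-1, -3), (-2, -3), (-2, -2), (-2, -1), (-3, -1), (-4, -1)]
H-H contact: residue 2 @(-1,-1) - residue 7 @(-2, -1)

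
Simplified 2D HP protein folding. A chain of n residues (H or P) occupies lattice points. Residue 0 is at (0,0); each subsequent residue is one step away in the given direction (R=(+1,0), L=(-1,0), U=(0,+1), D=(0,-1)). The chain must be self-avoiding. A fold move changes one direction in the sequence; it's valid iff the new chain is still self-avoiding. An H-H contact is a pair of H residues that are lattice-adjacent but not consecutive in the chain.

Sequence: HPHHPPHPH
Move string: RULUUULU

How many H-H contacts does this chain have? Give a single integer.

Answer: 1

Derivation:
Positions: [(0, 0), (1, 0), (1, 1), (0, 1), (0, 2), (0, 3), (0, 4), (-1, 4), (-1, 5)]
H-H contact: residue 0 @(0,0) - residue 3 @(0, 1)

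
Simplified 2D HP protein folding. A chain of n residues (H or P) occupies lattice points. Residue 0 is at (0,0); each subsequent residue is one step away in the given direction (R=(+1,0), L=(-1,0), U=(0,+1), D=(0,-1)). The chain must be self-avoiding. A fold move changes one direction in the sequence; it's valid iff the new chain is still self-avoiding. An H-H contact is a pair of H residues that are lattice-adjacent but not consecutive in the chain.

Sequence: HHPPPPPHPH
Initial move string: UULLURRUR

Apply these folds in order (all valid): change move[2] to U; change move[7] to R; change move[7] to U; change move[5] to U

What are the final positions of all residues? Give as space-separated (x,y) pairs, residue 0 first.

Answer: (0,0) (0,1) (0,2) (0,3) (-1,3) (-1,4) (-1,5) (0,5) (0,6) (1,6)

Derivation:
Initial moves: UULLURRUR
Fold: move[2]->U => UUULURRUR (positions: [(0, 0), (0, 1), (0, 2), (0, 3), (-1, 3), (-1, 4), (0, 4), (1, 4), (1, 5), (2, 5)])
Fold: move[7]->R => UUULURRRR (positions: [(0, 0), (0, 1), (0, 2), (0, 3), (-1, 3), (-1, 4), (0, 4), (1, 4), (2, 4), (3, 4)])
Fold: move[7]->U => UUULURRUR (positions: [(0, 0), (0, 1), (0, 2), (0, 3), (-1, 3), (-1, 4), (0, 4), (1, 4), (1, 5), (2, 5)])
Fold: move[5]->U => UUULUURUR (positions: [(0, 0), (0, 1), (0, 2), (0, 3), (-1, 3), (-1, 4), (-1, 5), (0, 5), (0, 6), (1, 6)])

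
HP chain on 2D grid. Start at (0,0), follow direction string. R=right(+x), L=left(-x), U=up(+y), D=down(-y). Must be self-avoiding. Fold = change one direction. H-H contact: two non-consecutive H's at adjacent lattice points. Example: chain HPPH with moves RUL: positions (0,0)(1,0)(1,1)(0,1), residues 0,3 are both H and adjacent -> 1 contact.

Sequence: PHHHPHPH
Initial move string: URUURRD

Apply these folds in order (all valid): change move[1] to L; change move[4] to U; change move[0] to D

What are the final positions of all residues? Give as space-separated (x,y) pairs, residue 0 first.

Answer: (0,0) (0,-1) (-1,-1) (-1,0) (-1,1) (-1,2) (0,2) (0,1)

Derivation:
Initial moves: URUURRD
Fold: move[1]->L => ULUURRD (positions: [(0, 0), (0, 1), (-1, 1), (-1, 2), (-1, 3), (0, 3), (1, 3), (1, 2)])
Fold: move[4]->U => ULUUURD (positions: [(0, 0), (0, 1), (-1, 1), (-1, 2), (-1, 3), (-1, 4), (0, 4), (0, 3)])
Fold: move[0]->D => DLUUURD (positions: [(0, 0), (0, -1), (-1, -1), (-1, 0), (-1, 1), (-1, 2), (0, 2), (0, 1)])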